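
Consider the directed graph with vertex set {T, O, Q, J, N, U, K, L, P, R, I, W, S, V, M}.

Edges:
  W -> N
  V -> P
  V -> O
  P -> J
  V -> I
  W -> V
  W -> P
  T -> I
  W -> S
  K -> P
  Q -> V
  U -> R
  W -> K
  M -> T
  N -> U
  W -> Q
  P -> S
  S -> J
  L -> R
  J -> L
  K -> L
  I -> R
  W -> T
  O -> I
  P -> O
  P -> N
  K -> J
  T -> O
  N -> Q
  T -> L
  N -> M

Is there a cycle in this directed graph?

DFS with white/gray/black marking, starting from V:
V gray
  I gray
    R gray
    R black
  I black
  P gray
    J gray
      L gray
        L→R: R black — skip
      L black
    J black
    N gray
      M gray
        T gray
          O gray
            O→I: I black — skip
          O black
          T→I: I black — skip
          T→L: L black — skip
        T black
      M black
      U gray
        U→R: R black — skip
      U black
      Q gray
        Q→V: V is gray → back edge
Back edge found, so a cycle exists: V → P → N → Q → V.

Yes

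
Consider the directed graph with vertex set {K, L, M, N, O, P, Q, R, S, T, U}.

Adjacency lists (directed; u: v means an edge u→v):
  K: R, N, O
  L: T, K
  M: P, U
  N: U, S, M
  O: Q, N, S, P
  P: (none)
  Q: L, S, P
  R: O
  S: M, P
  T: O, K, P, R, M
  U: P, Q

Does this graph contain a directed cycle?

Yes

DFS with white/gray/black marking, starting from P:
P gray
P black
K gray
  R gray
    O gray
      Q gray
        L gray
          T gray
            T→O: O is gray → back edge
Back edge found, so a cycle exists: O → Q → L → T → O.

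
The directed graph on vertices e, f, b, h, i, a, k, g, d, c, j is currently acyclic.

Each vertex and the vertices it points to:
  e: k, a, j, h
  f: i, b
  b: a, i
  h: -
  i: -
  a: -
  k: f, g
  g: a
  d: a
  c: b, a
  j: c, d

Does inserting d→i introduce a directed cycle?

Adding d→i creates a cycle iff i can already reach d.
Explore from i: no path reaches d. The graph stays acyclic.

No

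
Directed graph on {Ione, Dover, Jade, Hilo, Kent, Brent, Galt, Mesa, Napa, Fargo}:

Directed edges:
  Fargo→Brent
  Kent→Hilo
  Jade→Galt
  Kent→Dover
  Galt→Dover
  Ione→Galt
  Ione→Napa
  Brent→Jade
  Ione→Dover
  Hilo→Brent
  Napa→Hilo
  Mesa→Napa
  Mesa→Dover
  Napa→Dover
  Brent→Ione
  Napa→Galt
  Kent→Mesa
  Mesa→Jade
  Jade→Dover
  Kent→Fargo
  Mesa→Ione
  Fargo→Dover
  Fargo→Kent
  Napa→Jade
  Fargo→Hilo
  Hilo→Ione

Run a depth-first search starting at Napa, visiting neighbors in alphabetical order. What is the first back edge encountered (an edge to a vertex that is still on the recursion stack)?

Ione->Napa

DFS from Napa (visiting neighbors in alphabetical order); mark gray on enter, black on exit:
Napa gray
  Dover gray
  Dover black
  Galt gray
    Galt→Dover: Dover black — skip
  Galt black
  Hilo gray
    Brent gray
      Ione gray
        Ione→Dover: Dover black — skip
        Ione→Galt: Galt black — skip
        Ione→Napa: Napa is gray → back edge
First back edge: Ione → Napa.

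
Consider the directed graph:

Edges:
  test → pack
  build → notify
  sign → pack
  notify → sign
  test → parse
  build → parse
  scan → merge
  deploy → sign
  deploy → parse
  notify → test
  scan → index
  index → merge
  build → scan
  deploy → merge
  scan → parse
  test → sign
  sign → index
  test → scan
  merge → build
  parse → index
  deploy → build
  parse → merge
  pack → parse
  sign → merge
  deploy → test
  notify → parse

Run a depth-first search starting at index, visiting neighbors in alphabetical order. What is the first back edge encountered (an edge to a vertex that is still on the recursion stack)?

parse→index

DFS from index (visiting neighbors in alphabetical order); mark gray on enter, black on exit:
index gray
  merge gray
    build gray
      notify gray
        parse gray
          parse→index: index is gray → back edge
First back edge: parse → index.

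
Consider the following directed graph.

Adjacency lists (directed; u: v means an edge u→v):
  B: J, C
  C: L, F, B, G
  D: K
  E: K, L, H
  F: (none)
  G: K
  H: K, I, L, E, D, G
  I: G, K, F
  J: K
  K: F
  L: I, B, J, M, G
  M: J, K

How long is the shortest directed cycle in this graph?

For each vertex v, BFS finds the shortest path from v back to v.
The shortest such closed walk is H → E → H, length 2.

2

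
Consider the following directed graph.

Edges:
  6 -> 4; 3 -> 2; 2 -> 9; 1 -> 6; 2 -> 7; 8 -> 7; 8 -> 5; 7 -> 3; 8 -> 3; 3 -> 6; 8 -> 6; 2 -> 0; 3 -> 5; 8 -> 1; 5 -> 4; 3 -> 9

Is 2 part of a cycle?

Yes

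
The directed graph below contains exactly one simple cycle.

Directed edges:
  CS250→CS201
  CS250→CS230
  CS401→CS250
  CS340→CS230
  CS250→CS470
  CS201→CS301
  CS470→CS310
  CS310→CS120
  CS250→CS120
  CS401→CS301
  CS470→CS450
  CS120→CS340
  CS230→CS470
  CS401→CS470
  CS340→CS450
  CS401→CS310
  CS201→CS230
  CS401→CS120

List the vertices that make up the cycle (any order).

CS120, CS230, CS310, CS340, CS470

DFS with gray/black marking from CS470:
CS470 gray
  CS450 gray
  CS450 black
  CS310 gray
    CS120 gray
      CS340 gray
        CS230 gray
          CS230→CS470: CS470 is gray → back edge
Back edge closes the cycle CS470 → CS310 → CS120 → CS340 → CS230 → CS470; its vertices are {CS120, CS230, CS310, CS340, CS470}.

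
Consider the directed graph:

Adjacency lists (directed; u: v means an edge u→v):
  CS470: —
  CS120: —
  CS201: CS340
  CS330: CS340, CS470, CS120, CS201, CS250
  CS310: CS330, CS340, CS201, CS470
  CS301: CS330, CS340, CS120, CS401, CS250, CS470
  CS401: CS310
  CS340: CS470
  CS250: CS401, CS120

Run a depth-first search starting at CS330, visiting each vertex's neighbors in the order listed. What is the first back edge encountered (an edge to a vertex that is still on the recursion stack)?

DFS from CS330 (visiting each vertex's neighbors in the order listed); mark gray on enter, black on exit:
CS330 gray
  CS340 gray
    CS470 gray
    CS470 black
  CS340 black
  CS330→CS470: CS470 black — skip
  CS120 gray
  CS120 black
  CS201 gray
    CS201→CS340: CS340 black — skip
  CS201 black
  CS250 gray
    CS401 gray
      CS310 gray
        CS310→CS330: CS330 is gray → back edge
First back edge: CS310 → CS330.

CS310→CS330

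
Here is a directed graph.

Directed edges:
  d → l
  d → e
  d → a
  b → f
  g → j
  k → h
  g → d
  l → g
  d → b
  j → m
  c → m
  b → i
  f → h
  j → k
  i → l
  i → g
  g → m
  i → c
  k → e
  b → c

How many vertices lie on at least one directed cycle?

5

A vertex is on a directed cycle iff it belongs to a strongly connected component of size ≥ 2 (or has a self-loop).
The vertices on cycles are {b, d, g, i, l} — 5 in total.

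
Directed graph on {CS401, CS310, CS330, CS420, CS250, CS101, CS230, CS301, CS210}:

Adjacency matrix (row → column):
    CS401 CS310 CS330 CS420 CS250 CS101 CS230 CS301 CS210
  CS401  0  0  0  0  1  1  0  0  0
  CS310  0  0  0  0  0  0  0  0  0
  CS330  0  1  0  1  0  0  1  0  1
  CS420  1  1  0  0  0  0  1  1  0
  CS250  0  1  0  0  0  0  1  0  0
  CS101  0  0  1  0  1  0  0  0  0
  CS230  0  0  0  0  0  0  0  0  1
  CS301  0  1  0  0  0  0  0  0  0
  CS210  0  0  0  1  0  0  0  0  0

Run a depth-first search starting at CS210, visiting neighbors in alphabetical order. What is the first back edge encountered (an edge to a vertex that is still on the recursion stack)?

CS230→CS210

DFS from CS210 (visiting neighbors in alphabetical order); mark gray on enter, black on exit:
CS210 gray
  CS420 gray
    CS230 gray
      CS230→CS210: CS210 is gray → back edge
First back edge: CS230 → CS210.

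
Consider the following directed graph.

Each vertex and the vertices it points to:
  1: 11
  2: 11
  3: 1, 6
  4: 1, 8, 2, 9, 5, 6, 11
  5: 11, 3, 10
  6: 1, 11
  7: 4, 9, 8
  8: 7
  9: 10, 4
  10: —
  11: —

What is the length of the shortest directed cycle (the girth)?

2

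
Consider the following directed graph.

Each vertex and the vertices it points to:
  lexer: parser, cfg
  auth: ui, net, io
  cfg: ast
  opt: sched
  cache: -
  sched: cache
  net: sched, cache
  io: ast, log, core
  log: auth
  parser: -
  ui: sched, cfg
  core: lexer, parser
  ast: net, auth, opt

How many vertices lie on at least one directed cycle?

8

A vertex is on a directed cycle iff it belongs to a strongly connected component of size ≥ 2 (or has a self-loop).
The vertices on cycles are {io, ui, ast, cfg, log, auth, core, lexer} — 8 in total.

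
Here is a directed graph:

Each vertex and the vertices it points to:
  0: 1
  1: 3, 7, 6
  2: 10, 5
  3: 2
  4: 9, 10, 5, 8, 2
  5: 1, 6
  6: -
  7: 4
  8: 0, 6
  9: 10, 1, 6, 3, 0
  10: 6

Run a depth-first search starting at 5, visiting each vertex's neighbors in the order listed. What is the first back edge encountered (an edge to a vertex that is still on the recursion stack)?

DFS from 5 (visiting each vertex's neighbors in the order listed); mark gray on enter, black on exit:
5 gray
  1 gray
    3 gray
      2 gray
        10 gray
          6 gray
          6 black
        10 black
        2→5: 5 is gray → back edge
First back edge: 2 → 5.

2→5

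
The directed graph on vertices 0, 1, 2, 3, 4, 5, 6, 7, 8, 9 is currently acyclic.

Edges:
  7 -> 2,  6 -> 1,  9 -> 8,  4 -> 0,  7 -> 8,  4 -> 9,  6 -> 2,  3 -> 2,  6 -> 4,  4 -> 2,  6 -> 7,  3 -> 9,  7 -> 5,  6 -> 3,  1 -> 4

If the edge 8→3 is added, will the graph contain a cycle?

Adding 8→3 creates a cycle iff 3 can already reach 8.
Path from 3: 3 → 9 → 8.
So 3 → … → 8 → 3 is a cycle.

Yes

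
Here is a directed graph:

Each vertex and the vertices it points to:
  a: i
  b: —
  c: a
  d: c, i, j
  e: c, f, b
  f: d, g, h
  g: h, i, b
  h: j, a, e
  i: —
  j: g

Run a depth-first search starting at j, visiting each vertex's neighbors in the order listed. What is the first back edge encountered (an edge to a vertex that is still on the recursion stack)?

h→j

DFS from j (visiting each vertex's neighbors in the order listed); mark gray on enter, black on exit:
j gray
  g gray
    h gray
      h→j: j is gray → back edge
First back edge: h → j.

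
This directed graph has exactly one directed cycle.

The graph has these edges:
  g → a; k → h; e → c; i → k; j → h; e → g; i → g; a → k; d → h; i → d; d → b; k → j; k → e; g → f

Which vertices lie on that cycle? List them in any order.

a, e, g, k

DFS with gray/black marking from k:
k gray
  h gray
  h black
  e gray
    c gray
    c black
    g gray
      f gray
      f black
      a gray
        a→k: k is gray → back edge
Back edge closes the cycle k → e → g → a → k; its vertices are {a, e, g, k}.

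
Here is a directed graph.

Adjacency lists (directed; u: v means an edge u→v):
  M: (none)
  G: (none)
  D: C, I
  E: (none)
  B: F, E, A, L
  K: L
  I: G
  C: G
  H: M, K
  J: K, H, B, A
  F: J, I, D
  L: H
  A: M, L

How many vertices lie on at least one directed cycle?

A vertex is on a directed cycle iff it belongs to a strongly connected component of size ≥ 2 (or has a self-loop).
The vertices on cycles are {B, F, H, J, K, L} — 6 in total.

6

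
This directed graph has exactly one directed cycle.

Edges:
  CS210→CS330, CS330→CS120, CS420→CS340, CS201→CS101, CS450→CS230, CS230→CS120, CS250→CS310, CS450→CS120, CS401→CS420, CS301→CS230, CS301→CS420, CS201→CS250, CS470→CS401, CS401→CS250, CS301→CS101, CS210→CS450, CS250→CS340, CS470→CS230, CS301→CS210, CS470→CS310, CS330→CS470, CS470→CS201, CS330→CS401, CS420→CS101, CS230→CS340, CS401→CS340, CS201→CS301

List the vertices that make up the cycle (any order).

CS201, CS210, CS301, CS330, CS470

DFS with gray/black marking from CS330:
CS330 gray
  CS401 gray
    CS420 gray
      CS101 gray
      CS101 black
      CS340 gray
      CS340 black
    CS420 black
    CS250 gray
      CS250→CS340: CS340 black — skip
      CS310 gray
      CS310 black
    CS250 black
    CS401→CS340: CS340 black — skip
  CS401 black
  CS120 gray
  CS120 black
  CS470 gray
    CS201 gray
      CS201→CS101: CS101 black — skip
      CS201→CS250: CS250 black — skip
      CS301 gray
        CS301→CS420: CS420 black — skip
        CS230 gray
          CS230→CS340: CS340 black — skip
          CS230→CS120: CS120 black — skip
        CS230 black
        CS210 gray
          CS210→CS330: CS330 is gray → back edge
Back edge closes the cycle CS330 → CS470 → CS201 → CS301 → CS210 → CS330; its vertices are {CS201, CS210, CS301, CS330, CS470}.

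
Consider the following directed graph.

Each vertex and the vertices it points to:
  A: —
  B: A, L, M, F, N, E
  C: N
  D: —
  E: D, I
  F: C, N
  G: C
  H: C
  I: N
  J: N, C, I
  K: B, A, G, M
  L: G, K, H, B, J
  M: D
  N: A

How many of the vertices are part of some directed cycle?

3

A vertex is on a directed cycle iff it belongs to a strongly connected component of size ≥ 2 (or has a self-loop).
The vertices on cycles are {B, K, L} — 3 in total.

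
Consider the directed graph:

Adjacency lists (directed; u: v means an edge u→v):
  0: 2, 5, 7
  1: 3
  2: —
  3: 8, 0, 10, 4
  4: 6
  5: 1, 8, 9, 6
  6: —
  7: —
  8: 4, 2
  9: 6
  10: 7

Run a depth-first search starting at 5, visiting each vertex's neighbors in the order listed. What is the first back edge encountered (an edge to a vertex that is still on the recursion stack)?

DFS from 5 (visiting each vertex's neighbors in the order listed); mark gray on enter, black on exit:
5 gray
  1 gray
    3 gray
      8 gray
        4 gray
          6 gray
          6 black
        4 black
        2 gray
        2 black
      8 black
      0 gray
        0→2: 2 black — skip
        0→5: 5 is gray → back edge
First back edge: 0 → 5.

0→5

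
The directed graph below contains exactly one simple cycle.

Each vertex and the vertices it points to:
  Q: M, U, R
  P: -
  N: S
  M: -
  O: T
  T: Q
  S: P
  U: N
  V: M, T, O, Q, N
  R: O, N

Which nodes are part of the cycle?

DFS with gray/black marking from Q:
Q gray
  M gray
  M black
  U gray
    N gray
      S gray
        P gray
        P black
      S black
    N black
  U black
  R gray
    O gray
      T gray
        T→Q: Q is gray → back edge
Back edge closes the cycle Q → R → O → T → Q; its vertices are {O, Q, R, T}.

O, Q, R, T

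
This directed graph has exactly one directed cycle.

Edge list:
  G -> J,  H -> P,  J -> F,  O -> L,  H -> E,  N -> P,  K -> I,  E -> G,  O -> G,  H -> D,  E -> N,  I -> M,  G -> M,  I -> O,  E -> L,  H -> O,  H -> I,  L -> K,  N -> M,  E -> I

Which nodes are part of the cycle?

I, K, L, O

DFS with gray/black marking from O:
O gray
  G gray
    M gray
    M black
    J gray
      F gray
      F black
    J black
  G black
  L gray
    K gray
      I gray
        I→M: M black — skip
        I→O: O is gray → back edge
Back edge closes the cycle O → L → K → I → O; its vertices are {I, K, L, O}.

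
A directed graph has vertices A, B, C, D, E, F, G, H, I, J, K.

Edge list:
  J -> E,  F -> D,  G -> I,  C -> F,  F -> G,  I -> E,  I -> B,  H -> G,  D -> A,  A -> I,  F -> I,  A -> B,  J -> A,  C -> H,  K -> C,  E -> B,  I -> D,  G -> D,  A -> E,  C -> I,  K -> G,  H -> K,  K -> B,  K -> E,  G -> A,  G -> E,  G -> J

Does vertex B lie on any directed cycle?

No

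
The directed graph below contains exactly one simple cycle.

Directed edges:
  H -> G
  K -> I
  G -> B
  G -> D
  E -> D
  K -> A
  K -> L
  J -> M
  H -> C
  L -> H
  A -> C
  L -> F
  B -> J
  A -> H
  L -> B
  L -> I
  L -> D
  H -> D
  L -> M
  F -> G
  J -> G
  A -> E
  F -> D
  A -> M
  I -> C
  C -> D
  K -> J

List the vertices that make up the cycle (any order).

B, G, J

DFS with gray/black marking from J:
J gray
  G gray
    D gray
    D black
    B gray
      B→J: J is gray → back edge
Back edge closes the cycle J → G → B → J; its vertices are {B, G, J}.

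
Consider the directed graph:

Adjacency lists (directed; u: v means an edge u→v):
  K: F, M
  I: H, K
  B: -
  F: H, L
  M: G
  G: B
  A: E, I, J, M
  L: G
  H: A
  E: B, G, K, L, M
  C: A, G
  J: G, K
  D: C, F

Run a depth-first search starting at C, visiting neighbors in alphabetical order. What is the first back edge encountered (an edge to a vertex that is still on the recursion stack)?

H→A

DFS from C (visiting neighbors in alphabetical order); mark gray on enter, black on exit:
C gray
  A gray
    E gray
      B gray
      B black
      G gray
        G→B: B black — skip
      G black
      K gray
        F gray
          H gray
            H→A: A is gray → back edge
First back edge: H → A.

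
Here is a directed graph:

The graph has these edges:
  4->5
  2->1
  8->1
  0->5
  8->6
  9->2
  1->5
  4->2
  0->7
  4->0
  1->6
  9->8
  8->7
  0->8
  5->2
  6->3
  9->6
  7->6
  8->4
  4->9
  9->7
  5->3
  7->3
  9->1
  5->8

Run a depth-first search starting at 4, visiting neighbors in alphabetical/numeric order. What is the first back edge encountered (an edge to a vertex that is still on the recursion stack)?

DFS from 4 (visiting neighbors in alphabetical/numeric order); mark gray on enter, black on exit:
4 gray
  0 gray
    5 gray
      2 gray
        1 gray
          1→5: 5 is gray → back edge
First back edge: 1 → 5.

1→5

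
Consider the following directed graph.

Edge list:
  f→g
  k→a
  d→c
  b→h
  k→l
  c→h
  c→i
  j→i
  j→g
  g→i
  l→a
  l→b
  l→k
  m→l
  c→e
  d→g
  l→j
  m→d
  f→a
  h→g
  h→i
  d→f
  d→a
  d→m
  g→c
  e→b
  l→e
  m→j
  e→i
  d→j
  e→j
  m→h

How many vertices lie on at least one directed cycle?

A vertex is on a directed cycle iff it belongs to a strongly connected component of size ≥ 2 (or has a self-loop).
The vertices on cycles are {b, c, d, e, g, h, j, k, l, m} — 10 in total.

10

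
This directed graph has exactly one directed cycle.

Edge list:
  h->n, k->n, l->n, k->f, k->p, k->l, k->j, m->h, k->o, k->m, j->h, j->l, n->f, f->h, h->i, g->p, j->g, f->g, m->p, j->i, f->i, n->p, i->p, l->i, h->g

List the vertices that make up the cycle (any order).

DFS with gray/black marking from f:
f gray
  g gray
    p gray
    p black
  g black
  i gray
    i→p: p black — skip
  i black
  h gray
    h→g: g black — skip
    h→i: i black — skip
    n gray
      n→p: p black — skip
      n→f: f is gray → back edge
Back edge closes the cycle f → h → n → f; its vertices are {f, h, n}.

f, h, n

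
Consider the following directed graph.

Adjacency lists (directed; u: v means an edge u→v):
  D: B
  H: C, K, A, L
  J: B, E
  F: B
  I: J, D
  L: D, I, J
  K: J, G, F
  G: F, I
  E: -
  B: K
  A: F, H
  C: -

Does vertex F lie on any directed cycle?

Yes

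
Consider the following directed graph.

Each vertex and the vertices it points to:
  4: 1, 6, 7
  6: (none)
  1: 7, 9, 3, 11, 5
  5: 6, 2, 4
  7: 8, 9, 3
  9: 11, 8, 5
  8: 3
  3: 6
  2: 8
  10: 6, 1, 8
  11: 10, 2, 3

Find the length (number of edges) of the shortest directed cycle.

3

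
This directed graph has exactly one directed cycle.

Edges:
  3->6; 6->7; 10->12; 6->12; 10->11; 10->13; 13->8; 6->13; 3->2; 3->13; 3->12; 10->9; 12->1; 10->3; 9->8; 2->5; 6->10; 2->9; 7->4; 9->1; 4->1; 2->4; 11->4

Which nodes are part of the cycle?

3, 6, 10

DFS with gray/black marking from 3:
3 gray
  6 gray
    10 gray
      11 gray
        4 gray
          1 gray
          1 black
        4 black
      11 black
      9 gray
        9→1: 1 black — skip
        8 gray
        8 black
      9 black
      13 gray
        13→8: 8 black — skip
      13 black
      10→3: 3 is gray → back edge
Back edge closes the cycle 3 → 6 → 10 → 3; its vertices are {3, 6, 10}.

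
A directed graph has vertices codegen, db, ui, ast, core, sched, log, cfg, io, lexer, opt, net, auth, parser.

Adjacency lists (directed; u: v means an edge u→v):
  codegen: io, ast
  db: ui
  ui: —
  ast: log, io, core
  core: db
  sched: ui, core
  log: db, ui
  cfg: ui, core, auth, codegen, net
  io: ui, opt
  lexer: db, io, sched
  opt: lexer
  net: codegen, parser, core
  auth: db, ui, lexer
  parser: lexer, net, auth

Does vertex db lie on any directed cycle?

No

db lies on a cycle iff there is a path from db back to itself.
Exploring from db, it never reaches itself; equivalently, its strongly connected component is a singleton.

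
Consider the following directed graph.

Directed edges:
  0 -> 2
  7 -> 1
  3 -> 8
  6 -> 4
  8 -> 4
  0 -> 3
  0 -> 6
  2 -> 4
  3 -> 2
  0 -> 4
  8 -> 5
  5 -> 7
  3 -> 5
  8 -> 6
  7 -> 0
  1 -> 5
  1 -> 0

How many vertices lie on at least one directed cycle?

6

A vertex is on a directed cycle iff it belongs to a strongly connected component of size ≥ 2 (or has a self-loop).
The vertices on cycles are {0, 1, 3, 5, 7, 8} — 6 in total.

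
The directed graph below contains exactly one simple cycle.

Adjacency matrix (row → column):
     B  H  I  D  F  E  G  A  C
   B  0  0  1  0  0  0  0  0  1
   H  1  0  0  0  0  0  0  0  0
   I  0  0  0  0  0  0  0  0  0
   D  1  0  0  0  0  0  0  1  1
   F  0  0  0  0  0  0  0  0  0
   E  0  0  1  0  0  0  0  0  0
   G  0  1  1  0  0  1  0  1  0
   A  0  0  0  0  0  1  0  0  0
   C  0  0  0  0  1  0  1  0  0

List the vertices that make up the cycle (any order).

B, C, G, H

DFS with gray/black marking from B:
B gray
  I gray
  I black
  C gray
    F gray
    F black
    G gray
      E gray
        E→I: I black — skip
      E black
      A gray
        A→E: E black — skip
      A black
      G→I: I black — skip
      H gray
        H→B: B is gray → back edge
Back edge closes the cycle B → C → G → H → B; its vertices are {B, C, G, H}.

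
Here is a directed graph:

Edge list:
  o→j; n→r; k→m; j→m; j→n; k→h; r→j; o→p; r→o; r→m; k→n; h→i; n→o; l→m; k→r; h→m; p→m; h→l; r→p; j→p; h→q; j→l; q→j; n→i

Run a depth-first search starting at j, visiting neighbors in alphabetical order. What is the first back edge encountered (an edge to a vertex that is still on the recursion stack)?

o->j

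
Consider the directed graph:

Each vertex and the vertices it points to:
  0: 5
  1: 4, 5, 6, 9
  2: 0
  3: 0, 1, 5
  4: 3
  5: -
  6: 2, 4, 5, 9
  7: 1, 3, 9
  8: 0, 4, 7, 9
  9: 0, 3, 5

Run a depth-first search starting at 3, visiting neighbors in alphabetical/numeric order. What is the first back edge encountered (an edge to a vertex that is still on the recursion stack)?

4->3

DFS from 3 (visiting neighbors in alphabetical/numeric order); mark gray on enter, black on exit:
3 gray
  0 gray
    5 gray
    5 black
  0 black
  1 gray
    4 gray
      4→3: 3 is gray → back edge
First back edge: 4 → 3.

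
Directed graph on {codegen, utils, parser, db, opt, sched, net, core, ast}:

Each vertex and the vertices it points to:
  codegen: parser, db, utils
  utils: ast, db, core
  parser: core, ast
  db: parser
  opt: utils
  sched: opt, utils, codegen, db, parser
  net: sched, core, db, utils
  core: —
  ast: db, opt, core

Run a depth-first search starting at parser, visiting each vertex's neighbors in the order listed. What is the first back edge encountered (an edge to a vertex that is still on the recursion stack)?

DFS from parser (visiting each vertex's neighbors in the order listed); mark gray on enter, black on exit:
parser gray
  core gray
  core black
  ast gray
    db gray
      db→parser: parser is gray → back edge
First back edge: db → parser.

db→parser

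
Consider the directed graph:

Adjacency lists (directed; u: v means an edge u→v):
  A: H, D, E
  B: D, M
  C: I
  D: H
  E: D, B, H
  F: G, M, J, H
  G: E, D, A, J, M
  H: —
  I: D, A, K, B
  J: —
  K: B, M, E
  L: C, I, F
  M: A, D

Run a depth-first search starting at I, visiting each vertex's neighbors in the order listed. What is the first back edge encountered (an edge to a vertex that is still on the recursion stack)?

DFS from I (visiting each vertex's neighbors in the order listed); mark gray on enter, black on exit:
I gray
  D gray
    H gray
    H black
  D black
  A gray
    A→H: H black — skip
    A→D: D black — skip
    E gray
      E→D: D black — skip
      B gray
        B→D: D black — skip
        M gray
          M→A: A is gray → back edge
First back edge: M → A.

M→A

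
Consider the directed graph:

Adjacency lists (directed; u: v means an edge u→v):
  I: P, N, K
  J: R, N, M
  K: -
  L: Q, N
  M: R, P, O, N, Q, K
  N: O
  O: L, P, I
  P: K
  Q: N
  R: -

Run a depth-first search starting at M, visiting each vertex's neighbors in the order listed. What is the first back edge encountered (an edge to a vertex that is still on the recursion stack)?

N→O

DFS from M (visiting each vertex's neighbors in the order listed); mark gray on enter, black on exit:
M gray
  R gray
  R black
  P gray
    K gray
    K black
  P black
  O gray
    L gray
      Q gray
        N gray
          N→O: O is gray → back edge
First back edge: N → O.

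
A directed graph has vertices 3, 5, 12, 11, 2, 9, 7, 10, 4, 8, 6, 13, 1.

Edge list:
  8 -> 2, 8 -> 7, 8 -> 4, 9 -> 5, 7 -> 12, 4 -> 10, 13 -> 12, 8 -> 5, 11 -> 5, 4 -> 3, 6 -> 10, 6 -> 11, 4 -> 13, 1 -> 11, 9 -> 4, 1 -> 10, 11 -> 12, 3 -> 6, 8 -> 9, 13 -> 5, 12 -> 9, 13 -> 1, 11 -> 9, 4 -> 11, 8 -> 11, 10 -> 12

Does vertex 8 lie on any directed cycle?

No

8 lies on a cycle iff there is a path from 8 back to itself.
Exploring from 8, it never reaches itself; equivalently, its strongly connected component is a singleton.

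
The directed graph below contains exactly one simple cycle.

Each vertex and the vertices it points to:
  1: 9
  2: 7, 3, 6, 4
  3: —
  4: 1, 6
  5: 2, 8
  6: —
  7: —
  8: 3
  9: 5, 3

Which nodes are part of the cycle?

1, 2, 4, 5, 9

DFS with gray/black marking from 9:
9 gray
  5 gray
    2 gray
      7 gray
      7 black
      3 gray
      3 black
      6 gray
      6 black
      4 gray
        1 gray
          1→9: 9 is gray → back edge
Back edge closes the cycle 9 → 5 → 2 → 4 → 1 → 9; its vertices are {1, 2, 4, 5, 9}.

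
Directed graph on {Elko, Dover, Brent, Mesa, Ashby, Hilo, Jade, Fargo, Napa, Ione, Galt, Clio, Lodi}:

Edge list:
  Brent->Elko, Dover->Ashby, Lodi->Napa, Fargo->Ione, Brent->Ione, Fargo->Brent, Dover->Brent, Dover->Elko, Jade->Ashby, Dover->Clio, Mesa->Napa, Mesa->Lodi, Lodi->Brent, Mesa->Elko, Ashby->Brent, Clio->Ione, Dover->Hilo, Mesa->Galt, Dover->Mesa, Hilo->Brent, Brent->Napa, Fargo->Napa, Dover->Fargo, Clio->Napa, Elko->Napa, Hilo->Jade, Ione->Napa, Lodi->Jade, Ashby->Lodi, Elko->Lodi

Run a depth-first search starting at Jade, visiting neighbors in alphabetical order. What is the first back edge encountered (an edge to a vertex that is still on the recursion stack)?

Lodi→Brent

DFS from Jade (visiting neighbors in alphabetical order); mark gray on enter, black on exit:
Jade gray
  Ashby gray
    Brent gray
      Elko gray
        Lodi gray
          Lodi→Brent: Brent is gray → back edge
First back edge: Lodi → Brent.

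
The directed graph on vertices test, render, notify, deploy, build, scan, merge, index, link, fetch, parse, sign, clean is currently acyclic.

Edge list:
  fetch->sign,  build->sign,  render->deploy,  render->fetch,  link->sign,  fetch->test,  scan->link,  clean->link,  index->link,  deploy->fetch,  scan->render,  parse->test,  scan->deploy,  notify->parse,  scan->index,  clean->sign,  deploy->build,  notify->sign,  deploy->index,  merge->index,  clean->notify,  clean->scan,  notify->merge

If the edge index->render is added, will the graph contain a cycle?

Adding index→render creates a cycle iff render can already reach index.
Path from render: render → deploy → index.
So render → … → index → render is a cycle.

Yes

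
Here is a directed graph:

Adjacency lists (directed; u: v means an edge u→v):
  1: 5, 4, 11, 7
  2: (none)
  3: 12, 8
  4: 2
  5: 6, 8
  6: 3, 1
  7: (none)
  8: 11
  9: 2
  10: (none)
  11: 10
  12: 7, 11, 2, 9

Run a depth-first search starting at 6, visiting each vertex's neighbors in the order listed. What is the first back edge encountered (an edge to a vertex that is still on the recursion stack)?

DFS from 6 (visiting each vertex's neighbors in the order listed); mark gray on enter, black on exit:
6 gray
  3 gray
    12 gray
      7 gray
      7 black
      11 gray
        10 gray
        10 black
      11 black
      2 gray
      2 black
      9 gray
        9→2: 2 black — skip
      9 black
    12 black
    8 gray
      8→11: 11 black — skip
    8 black
  3 black
  1 gray
    5 gray
      5→6: 6 is gray → back edge
First back edge: 5 → 6.

5→6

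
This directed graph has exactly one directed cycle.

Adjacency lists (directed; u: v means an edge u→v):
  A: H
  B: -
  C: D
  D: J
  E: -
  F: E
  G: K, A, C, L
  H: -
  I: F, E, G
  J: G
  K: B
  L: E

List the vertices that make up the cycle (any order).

C, D, G, J

DFS with gray/black marking from G:
G gray
  K gray
    B gray
    B black
  K black
  A gray
    H gray
    H black
  A black
  C gray
    D gray
      J gray
        J→G: G is gray → back edge
Back edge closes the cycle G → C → D → J → G; its vertices are {C, D, G, J}.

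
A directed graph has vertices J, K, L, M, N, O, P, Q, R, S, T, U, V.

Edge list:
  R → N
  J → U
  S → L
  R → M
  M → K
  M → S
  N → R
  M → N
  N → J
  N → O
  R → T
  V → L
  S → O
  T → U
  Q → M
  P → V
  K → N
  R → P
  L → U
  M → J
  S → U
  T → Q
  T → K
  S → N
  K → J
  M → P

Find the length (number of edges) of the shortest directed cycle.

2

For each vertex v, BFS finds the shortest path from v back to v.
The shortest such closed walk is R → N → R, length 2.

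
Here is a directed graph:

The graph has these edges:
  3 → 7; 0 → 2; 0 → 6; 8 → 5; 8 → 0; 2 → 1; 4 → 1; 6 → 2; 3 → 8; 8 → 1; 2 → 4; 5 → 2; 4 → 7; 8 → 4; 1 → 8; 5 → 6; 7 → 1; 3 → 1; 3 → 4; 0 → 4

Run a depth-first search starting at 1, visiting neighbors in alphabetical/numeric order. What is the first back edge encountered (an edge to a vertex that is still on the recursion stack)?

DFS from 1 (visiting neighbors in alphabetical/numeric order); mark gray on enter, black on exit:
1 gray
  8 gray
    0 gray
      2 gray
        2→1: 1 is gray → back edge
First back edge: 2 → 1.

2->1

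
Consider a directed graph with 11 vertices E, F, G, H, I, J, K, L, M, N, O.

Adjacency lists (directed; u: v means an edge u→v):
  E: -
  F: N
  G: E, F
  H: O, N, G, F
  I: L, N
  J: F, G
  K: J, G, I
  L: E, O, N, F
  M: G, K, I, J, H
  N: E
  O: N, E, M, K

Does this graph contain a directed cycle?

DFS with white/gray/black marking, starting from O:
O gray
  N gray
    E gray
    E black
  N black
  O→E: E black — skip
  M gray
    G gray
      G→E: E black — skip
      F gray
        F→N: N black — skip
      F black
    G black
    K gray
      J gray
        J→F: F black — skip
        J→G: G black — skip
      J black
      K→G: G black — skip
      I gray
        L gray
          L→E: E black — skip
          L→O: O is gray → back edge
Back edge found, so a cycle exists: O → M → K → I → L → O.

Yes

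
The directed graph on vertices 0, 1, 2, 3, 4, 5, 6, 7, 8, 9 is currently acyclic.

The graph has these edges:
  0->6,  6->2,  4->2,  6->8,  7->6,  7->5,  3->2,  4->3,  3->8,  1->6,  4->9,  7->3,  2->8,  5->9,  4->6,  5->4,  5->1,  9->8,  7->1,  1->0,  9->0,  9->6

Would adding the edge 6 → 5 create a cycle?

Yes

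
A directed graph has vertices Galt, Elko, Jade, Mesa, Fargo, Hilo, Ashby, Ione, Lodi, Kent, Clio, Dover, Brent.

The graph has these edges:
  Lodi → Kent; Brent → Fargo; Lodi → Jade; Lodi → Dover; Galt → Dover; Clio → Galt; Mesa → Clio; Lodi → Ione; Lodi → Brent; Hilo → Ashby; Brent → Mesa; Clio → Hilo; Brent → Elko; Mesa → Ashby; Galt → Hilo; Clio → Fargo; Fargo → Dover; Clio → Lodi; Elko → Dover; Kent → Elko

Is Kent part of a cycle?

Kent lies on a cycle iff there is a path from Kent back to itself.
Exploring from Kent, it never reaches itself; equivalently, its strongly connected component is a singleton.

No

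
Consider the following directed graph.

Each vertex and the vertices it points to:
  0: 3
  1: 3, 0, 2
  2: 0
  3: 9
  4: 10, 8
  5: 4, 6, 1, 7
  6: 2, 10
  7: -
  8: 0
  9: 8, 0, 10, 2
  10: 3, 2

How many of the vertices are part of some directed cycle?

6

A vertex is on a directed cycle iff it belongs to a strongly connected component of size ≥ 2 (or has a self-loop).
The vertices on cycles are {0, 2, 3, 8, 9, 10} — 6 in total.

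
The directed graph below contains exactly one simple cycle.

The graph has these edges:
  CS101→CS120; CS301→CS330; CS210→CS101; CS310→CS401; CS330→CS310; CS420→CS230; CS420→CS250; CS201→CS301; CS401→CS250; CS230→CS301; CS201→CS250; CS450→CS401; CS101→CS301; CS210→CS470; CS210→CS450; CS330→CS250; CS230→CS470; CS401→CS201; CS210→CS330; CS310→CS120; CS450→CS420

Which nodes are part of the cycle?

CS201, CS301, CS310, CS330, CS401

DFS with gray/black marking from CS330:
CS330 gray
  CS250 gray
  CS250 black
  CS310 gray
    CS401 gray
      CS201 gray
        CS201→CS250: CS250 black — skip
        CS301 gray
          CS301→CS330: CS330 is gray → back edge
Back edge closes the cycle CS330 → CS310 → CS401 → CS201 → CS301 → CS330; its vertices are {CS201, CS301, CS310, CS330, CS401}.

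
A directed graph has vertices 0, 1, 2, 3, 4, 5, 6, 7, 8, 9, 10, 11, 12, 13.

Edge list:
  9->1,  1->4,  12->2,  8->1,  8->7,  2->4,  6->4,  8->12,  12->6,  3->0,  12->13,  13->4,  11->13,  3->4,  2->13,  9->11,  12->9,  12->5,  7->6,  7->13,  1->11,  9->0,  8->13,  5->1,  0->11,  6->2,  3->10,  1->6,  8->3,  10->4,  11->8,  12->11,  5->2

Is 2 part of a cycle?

No

2 lies on a cycle iff there is a path from 2 back to itself.
Exploring from 2, it never reaches itself; equivalently, its strongly connected component is a singleton.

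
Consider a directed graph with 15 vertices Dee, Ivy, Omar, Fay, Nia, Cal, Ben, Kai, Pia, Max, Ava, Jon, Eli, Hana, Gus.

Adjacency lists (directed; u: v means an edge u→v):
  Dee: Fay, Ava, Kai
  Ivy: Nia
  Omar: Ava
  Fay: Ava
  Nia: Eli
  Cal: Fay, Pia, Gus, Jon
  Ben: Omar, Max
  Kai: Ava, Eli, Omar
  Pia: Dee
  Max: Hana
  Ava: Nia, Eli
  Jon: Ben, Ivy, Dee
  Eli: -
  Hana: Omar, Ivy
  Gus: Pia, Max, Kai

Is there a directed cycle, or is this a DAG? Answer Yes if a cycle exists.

DFS with white/gray/black marking, starting from Hana:
Hana gray
  Omar gray
    Ava gray
      Nia gray
        Eli gray
        Eli black
      Nia black
      Ava→Eli: Eli black — skip
    Ava black
  Omar black
  Ivy gray
    Ivy→Nia: Nia black — skip
  Ivy black
Hana black
Dee gray
  Fay gray
    Fay→Ava: Ava black — skip
  Fay black
  Dee→Ava: Ava black — skip
  Kai gray
    Kai→Ava: Ava black — skip
    Kai→Eli: Eli black — skip
    Kai→Omar: Omar black — skip
  Kai black
Dee black
Cal gray
  Cal→Fay: Fay black — skip
  Pia gray
    Pia→Dee: Dee black — skip
  Pia black
  Gus gray
    Gus→Pia: Pia black — skip
    Max gray
      Max→Hana: Hana black — skip
    Max black
    Gus→Kai: Kai black — skip
  Gus black
  Jon gray
    Ben gray
      Ben→Omar: Omar black — skip
      Ben→Max: Max black — skip
    Ben black
    Jon→Ivy: Ivy black — skip
    Jon→Dee: Dee black — skip
  Jon black
Cal black
Every edge goes to a white or black vertex — no back edge, so the graph is acyclic.

No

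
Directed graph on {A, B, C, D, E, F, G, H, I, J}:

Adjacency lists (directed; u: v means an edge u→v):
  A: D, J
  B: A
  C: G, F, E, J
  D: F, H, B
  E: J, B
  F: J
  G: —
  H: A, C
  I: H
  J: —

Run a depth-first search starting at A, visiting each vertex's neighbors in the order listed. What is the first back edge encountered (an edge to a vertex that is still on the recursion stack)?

DFS from A (visiting each vertex's neighbors in the order listed); mark gray on enter, black on exit:
A gray
  D gray
    F gray
      J gray
      J black
    F black
    H gray
      H→A: A is gray → back edge
First back edge: H → A.

H→A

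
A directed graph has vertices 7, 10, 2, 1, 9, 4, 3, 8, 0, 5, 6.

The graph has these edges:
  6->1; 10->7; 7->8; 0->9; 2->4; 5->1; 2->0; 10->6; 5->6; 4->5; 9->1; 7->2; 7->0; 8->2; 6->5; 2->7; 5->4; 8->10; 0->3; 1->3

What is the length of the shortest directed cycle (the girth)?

2

For each vertex v, BFS finds the shortest path from v back to v.
The shortest such closed walk is 7 → 2 → 7, length 2.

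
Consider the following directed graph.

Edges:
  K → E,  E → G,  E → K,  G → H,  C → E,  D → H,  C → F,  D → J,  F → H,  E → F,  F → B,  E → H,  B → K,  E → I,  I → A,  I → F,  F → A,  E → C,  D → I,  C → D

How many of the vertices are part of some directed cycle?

7

A vertex is on a directed cycle iff it belongs to a strongly connected component of size ≥ 2 (or has a self-loop).
The vertices on cycles are {B, C, D, E, F, I, K} — 7 in total.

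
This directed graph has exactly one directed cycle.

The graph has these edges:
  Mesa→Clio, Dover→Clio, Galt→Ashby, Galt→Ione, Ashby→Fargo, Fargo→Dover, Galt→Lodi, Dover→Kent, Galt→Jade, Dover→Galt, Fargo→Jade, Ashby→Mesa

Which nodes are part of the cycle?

DFS with gray/black marking from Galt:
Galt gray
  Ione gray
  Ione black
  Ashby gray
    Mesa gray
      Clio gray
      Clio black
    Mesa black
    Fargo gray
      Jade gray
      Jade black
      Dover gray
        Dover→Galt: Galt is gray → back edge
Back edge closes the cycle Galt → Ashby → Fargo → Dover → Galt; its vertices are {Galt, Ashby, Dover, Fargo}.

Galt, Ashby, Dover, Fargo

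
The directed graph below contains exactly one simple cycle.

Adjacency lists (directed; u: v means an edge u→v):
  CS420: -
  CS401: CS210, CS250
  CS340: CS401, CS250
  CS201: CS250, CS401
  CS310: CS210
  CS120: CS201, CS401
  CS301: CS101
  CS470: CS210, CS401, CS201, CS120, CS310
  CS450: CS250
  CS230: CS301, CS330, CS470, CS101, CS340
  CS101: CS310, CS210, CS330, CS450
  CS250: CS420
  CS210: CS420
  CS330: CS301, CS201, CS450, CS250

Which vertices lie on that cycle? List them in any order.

CS101, CS301, CS330

DFS with gray/black marking from CS101:
CS101 gray
  CS310 gray
    CS210 gray
      CS420 gray
      CS420 black
    CS210 black
  CS310 black
  CS101→CS210: CS210 black — skip
  CS330 gray
    CS301 gray
      CS301→CS101: CS101 is gray → back edge
Back edge closes the cycle CS101 → CS330 → CS301 → CS101; its vertices are {CS101, CS301, CS330}.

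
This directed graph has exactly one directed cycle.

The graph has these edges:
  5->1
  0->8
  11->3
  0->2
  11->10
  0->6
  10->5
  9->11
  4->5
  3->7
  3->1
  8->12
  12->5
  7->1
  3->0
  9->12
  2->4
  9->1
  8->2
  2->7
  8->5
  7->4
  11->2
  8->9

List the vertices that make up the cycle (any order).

0, 3, 8, 9, 11

DFS with gray/black marking from 11:
11 gray
  3 gray
    0 gray
      8 gray
        2 gray
          4 gray
            5 gray
              1 gray
              1 black
            5 black
          4 black
          7 gray
            7→1: 1 black — skip
            7→4: 4 black — skip
          7 black
        2 black
        12 gray
          12→5: 5 black — skip
        12 black
        8→5: 5 black — skip
        9 gray
          9→12: 12 black — skip
          9→1: 1 black — skip
          9→11: 11 is gray → back edge
Back edge closes the cycle 11 → 3 → 0 → 8 → 9 → 11; its vertices are {0, 3, 8, 9, 11}.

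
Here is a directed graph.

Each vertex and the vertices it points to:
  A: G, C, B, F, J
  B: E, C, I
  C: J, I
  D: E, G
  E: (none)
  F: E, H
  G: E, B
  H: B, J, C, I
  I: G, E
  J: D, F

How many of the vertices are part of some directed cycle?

8

A vertex is on a directed cycle iff it belongs to a strongly connected component of size ≥ 2 (or has a self-loop).
The vertices on cycles are {B, C, D, F, G, H, I, J} — 8 in total.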